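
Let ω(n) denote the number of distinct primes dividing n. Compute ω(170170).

170170 = 2 · 85085
85085 = 5 · 17017
17017 = 7 · 2431
2431 = 11 · 221
221 = 13 · 17
170170 = 2 · 5 · 7 · 11 · 13 · 17, which has 6 distinct prime factors.

6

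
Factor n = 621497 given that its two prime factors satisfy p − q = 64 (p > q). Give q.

757

Since p = q + 64, we have 621497 = q(q + 64), so q² + 64q − 621497 = 0.
Discriminant: 64² + 4·621497 = 4096 + 2485988 = 2490084; √2490084 = 1578.
q = (−64 + 1578)/2 = 757, and p = q + 64 = 821.
Check: 757 · 821 = 621497.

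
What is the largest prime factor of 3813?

41

3813 = 3 · 1271
1271 = 31 · 41
41 is prime.
So 3813 = 3 · 31 · 41; the largest prime factor is 41.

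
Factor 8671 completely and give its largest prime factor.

8671 = 13 · 667
667 = 23 · 29
29 is prime.
So 8671 = 13 · 23 · 29; the largest prime factor is 29.

29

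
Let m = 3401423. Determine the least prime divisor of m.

83

3401423 is odd.
Digit sum 17, not divisible by 3.
Ends in 3: not divisible by 5.
7: 3401423 = 7·485917 + 4
11: 3401423 = 11·309220 + 3
13: 3401423 = 13·261647 + 12
17: 3401423 = 17·200083 + 12
19: 3401423 = 19·179022 + 5
23: 3401423 = 23·147887 + 22
29: 3401423 = 29·117290 + 13
31: 3401423 = 31·109723 + 10
37: 3401423 = 37·91930 + 13
41: 3401423 = 41·82961 + 22
43: 3401423 = 43·79102 + 37
47: 3401423 = 47·72370 + 33
53: 3401423 = 53·64177 + 42
59: 3401423 = 59·57651 + 14
61: 3401423 = 61·55761 + 2
67: 3401423 = 67·50767 + 34
71: 3401423 = 71·47907 + 26
73: 3401423 = 73·46594 + 61
79: 3401423 = 79·43055 + 78
83: 3401423 = 83·40981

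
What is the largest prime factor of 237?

237 = 3 · 79
79 is prime.
So 237 = 3 · 79; the largest prime factor is 79.

79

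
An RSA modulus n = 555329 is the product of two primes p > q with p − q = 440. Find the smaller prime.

557

Since p = q + 440, we have 555329 = q(q + 440), so q² + 440q − 555329 = 0.
Discriminant: 440² + 4·555329 = 193600 + 2221316 = 2414916; √2414916 = 1554.
q = (−440 + 1554)/2 = 557, and p = q + 440 = 997.
Check: 557 · 997 = 555329.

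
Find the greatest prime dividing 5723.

97

5723 = 59 · 97
97 is prime.
So 5723 = 59 · 97; the largest prime factor is 97.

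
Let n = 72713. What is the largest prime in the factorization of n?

89

72713 = 19 · 3827
3827 = 43 · 89
89 is prime.
So 72713 = 19 · 43 · 89; the largest prime factor is 89.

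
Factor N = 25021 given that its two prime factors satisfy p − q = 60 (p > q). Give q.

131

Since p = q + 60, we have 25021 = q(q + 60), so q² + 60q − 25021 = 0.
Discriminant: 60² + 4·25021 = 3600 + 100084 = 103684; √103684 = 322.
q = (−60 + 322)/2 = 131, and p = q + 60 = 191.
Check: 131 · 191 = 25021.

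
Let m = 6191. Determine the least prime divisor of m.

6191 is odd.
Digit sum 17, not divisible by 3.
Ends in 1: not divisible by 5.
7: 6191 = 7·884 + 3
11: 6191 = 11·562 + 9
13: 6191 = 13·476 + 3
17: 6191 = 17·364 + 3
19: 6191 = 19·325 + 16
23: 6191 = 23·269 + 4
29: 6191 = 29·213 + 14
31: 6191 = 31·199 + 22
37: 6191 = 37·167 + 12
41: 6191 = 41·151

41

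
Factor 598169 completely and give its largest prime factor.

89

598169 = 11 · 54379
54379 = 13 · 4183
4183 = 47 · 89
89 is prime.
So 598169 = 11 · 13 · 47 · 89; the largest prime factor is 89.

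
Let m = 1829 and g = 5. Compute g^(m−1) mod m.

5

5^1 ≡ 5 (mod 1829)
5^2 ≡ 5^2 = 25 ≡ 25 (mod 1829)
5^4 ≡ 25^2 = 625 ≡ 625 (mod 1829)
5^8 ≡ 625^2 = 390625 ≡ 1048 (mod 1829)
5^16 ≡ 1048^2 = 1098304 ≡ 904 (mod 1829)
5^32 ≡ 904^2 = 817216 ≡ 1482 (mod 1829)
5^64 ≡ 1482^2 = 2196324 ≡ 1524 (mod 1829)
5^128 ≡ 1524^2 = 2322576 ≡ 1575 (mod 1829)
5^256 ≡ 1575^2 = 2480625 ≡ 501 (mod 1829)
5^512 ≡ 501^2 = 251001 ≡ 428 (mod 1829)
5^1024 ≡ 428^2 = 183184 ≡ 284 (mod 1829)
1828 = 1024 + 512 + 256 + 32 + 4 in binary powers of 2.
So 5^1828 ≡ 284 · 428 · 501 · 1482 · 625 ≡ 5 (mod 1829).
Since 5 ≠ 1, base 5 is a Fermat witness: 1829 is composite.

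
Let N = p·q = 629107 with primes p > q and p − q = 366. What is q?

631

Since p = q + 366, we have 629107 = q(q + 366), so q² + 366q − 629107 = 0.
Discriminant: 366² + 4·629107 = 133956 + 2516428 = 2650384; √2650384 = 1628.
q = (−366 + 1628)/2 = 631, and p = q + 366 = 997.
Check: 631 · 997 = 629107.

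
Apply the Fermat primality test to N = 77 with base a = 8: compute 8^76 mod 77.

36

8^1 ≡ 8 (mod 77)
8^2 ≡ 8^2 = 64 ≡ 64 (mod 77)
8^4 ≡ 64^2 = 4096 ≡ 15 (mod 77)
8^8 ≡ 15^2 = 225 ≡ 71 (mod 77)
8^16 ≡ 71^2 = 5041 ≡ 36 (mod 77)
8^32 ≡ 36^2 = 1296 ≡ 64 (mod 77)
8^64 ≡ 64^2 = 4096 ≡ 15 (mod 77)
76 = 64 + 8 + 4 in binary powers of 2.
So 8^76 ≡ 15 · 71 · 15 ≡ 36 (mod 77).
Since 36 ≠ 1, base 8 is a Fermat witness: 77 is composite.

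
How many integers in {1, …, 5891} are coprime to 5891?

Factor: 5891 = 43 · 137.
φ(5891) = (43−1) · (137−1) = 42 · 136 = 5712.

5712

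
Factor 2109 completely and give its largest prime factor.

37

2109 = 3 · 703
703 = 19 · 37
37 is prime.
So 2109 = 3 · 19 · 37; the largest prime factor is 37.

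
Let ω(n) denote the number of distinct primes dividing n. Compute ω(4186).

4

4186 = 2 · 2093
2093 = 7 · 299
299 = 13 · 23
4186 = 2 · 7 · 13 · 23, which has 4 distinct prime factors.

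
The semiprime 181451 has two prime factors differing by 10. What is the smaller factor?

Since p = q + 10, we have 181451 = q(q + 10), so q² + 10q − 181451 = 0.
Discriminant: 10² + 4·181451 = 100 + 725804 = 725904; √725904 = 852.
q = (−10 + 852)/2 = 421, and p = q + 10 = 431.
Check: 421 · 431 = 181451.

421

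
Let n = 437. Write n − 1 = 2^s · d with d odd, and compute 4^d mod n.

437 − 1 = 436 = 2^2 · 109, so d = 109.
4^1 ≡ 4 (mod 437)
4^2 ≡ 4^2 = 16 ≡ 16 (mod 437)
4^4 ≡ 16^2 = 256 ≡ 256 (mod 437)
4^8 ≡ 256^2 = 65536 ≡ 423 (mod 437)
4^16 ≡ 423^2 = 178929 ≡ 196 (mod 437)
4^32 ≡ 196^2 = 38416 ≡ 397 (mod 437)
4^64 ≡ 397^2 = 157609 ≡ 289 (mod 437)
109 = 64 + 32 + 8 + 4 + 1 in binary powers of 2.
So 4^109 ≡ 289 · 397 · 423 · 256 · 4 ≡ 213 (mod 437).
Squaring chain: 213 → 358; never reaches −1, so base 4 is a Miller–Rabin witness that 437 is composite.

213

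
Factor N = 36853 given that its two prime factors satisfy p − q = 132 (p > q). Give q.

Since p = q + 132, we have 36853 = q(q + 132), so q² + 132q − 36853 = 0.
Discriminant: 132² + 4·36853 = 17424 + 147412 = 164836; √164836 = 406.
q = (−132 + 406)/2 = 137, and p = q + 132 = 269.
Check: 137 · 269 = 36853.

137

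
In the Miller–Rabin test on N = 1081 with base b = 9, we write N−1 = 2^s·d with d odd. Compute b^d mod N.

1081 − 1 = 1080 = 2^3 · 135, so d = 135.
9^1 ≡ 9 (mod 1081)
9^2 ≡ 9^2 = 81 ≡ 81 (mod 1081)
9^4 ≡ 81^2 = 6561 ≡ 75 (mod 1081)
9^8 ≡ 75^2 = 5625 ≡ 220 (mod 1081)
9^16 ≡ 220^2 = 48400 ≡ 836 (mod 1081)
9^32 ≡ 836^2 = 698896 ≡ 570 (mod 1081)
9^64 ≡ 570^2 = 324900 ≡ 600 (mod 1081)
9^128 ≡ 600^2 = 360000 ≡ 27 (mod 1081)
135 = 128 + 4 + 2 + 1 in binary powers of 2.
So 9^135 ≡ 27 · 75 · 81 · 9 ≡ 660 (mod 1081).
Squaring chain: 660 → 1038 → 768; never reaches −1, so base 9 is a Miller–Rabin witness that 1081 is composite.

660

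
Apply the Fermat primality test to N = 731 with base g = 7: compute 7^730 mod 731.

36

7^1 ≡ 7 (mod 731)
7^2 ≡ 7^2 = 49 ≡ 49 (mod 731)
7^4 ≡ 49^2 = 2401 ≡ 208 (mod 731)
7^8 ≡ 208^2 = 43264 ≡ 135 (mod 731)
7^16 ≡ 135^2 = 18225 ≡ 681 (mod 731)
7^32 ≡ 681^2 = 463761 ≡ 307 (mod 731)
7^64 ≡ 307^2 = 94249 ≡ 681 (mod 731)
7^128 ≡ 681^2 = 463761 ≡ 307 (mod 731)
7^256 ≡ 307^2 = 94249 ≡ 681 (mod 731)
7^512 ≡ 681^2 = 463761 ≡ 307 (mod 731)
730 = 512 + 128 + 64 + 16 + 8 + 2 in binary powers of 2.
So 7^730 ≡ 307 · 307 · 681 · 681 · 135 · 49 ≡ 36 (mod 731).
Since 36 ≠ 1, base 7 is a Fermat witness: 731 is composite.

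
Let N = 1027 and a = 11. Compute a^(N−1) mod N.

38

11^1 ≡ 11 (mod 1027)
11^2 ≡ 11^2 = 121 ≡ 121 (mod 1027)
11^4 ≡ 121^2 = 14641 ≡ 263 (mod 1027)
11^8 ≡ 263^2 = 69169 ≡ 360 (mod 1027)
11^16 ≡ 360^2 = 129600 ≡ 198 (mod 1027)
11^32 ≡ 198^2 = 39204 ≡ 178 (mod 1027)
11^64 ≡ 178^2 = 31684 ≡ 874 (mod 1027)
11^128 ≡ 874^2 = 763876 ≡ 815 (mod 1027)
11^256 ≡ 815^2 = 664225 ≡ 783 (mod 1027)
11^512 ≡ 783^2 = 613089 ≡ 997 (mod 1027)
11^1024 ≡ 997^2 = 994009 ≡ 900 (mod 1027)
1026 = 1024 + 2 in binary powers of 2.
So 11^1026 ≡ 900 · 121 ≡ 38 (mod 1027).
Since 38 ≠ 1, base 11 is a Fermat witness: 1027 is composite.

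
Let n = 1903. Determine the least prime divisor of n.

11

1903 is odd.
Digit sum 13, not divisible by 3.
Ends in 3: not divisible by 5.
7: 1903 = 7·271 + 6
11: 1903 = 11·173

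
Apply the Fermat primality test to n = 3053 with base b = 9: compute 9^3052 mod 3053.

1971

9^1 ≡ 9 (mod 3053)
9^2 ≡ 9^2 = 81 ≡ 81 (mod 3053)
9^4 ≡ 81^2 = 6561 ≡ 455 (mod 3053)
9^8 ≡ 455^2 = 207025 ≡ 2474 (mod 3053)
9^16 ≡ 2474^2 = 6120676 ≡ 2464 (mod 3053)
9^32 ≡ 2464^2 = 6071296 ≡ 1932 (mod 3053)
9^64 ≡ 1932^2 = 3732624 ≡ 1858 (mod 3053)
9^128 ≡ 1858^2 = 3452164 ≡ 2274 (mod 3053)
9^256 ≡ 2274^2 = 5171076 ≡ 2347 (mod 3053)
9^512 ≡ 2347^2 = 5508409 ≡ 797 (mod 3053)
9^1024 ≡ 797^2 = 635209 ≡ 185 (mod 3053)
9^2048 ≡ 185^2 = 34225 ≡ 642 (mod 3053)
3052 = 2048 + 512 + 256 + 128 + 64 + 32 + 8 + 4 in binary powers of 2.
So 9^3052 ≡ 642 · 797 · 2347 · 2274 · 1858 · 1932 · 2474 · 455 ≡ 1971 (mod 3053).
Since 1971 ≠ 1, base 9 is a Fermat witness: 3053 is composite.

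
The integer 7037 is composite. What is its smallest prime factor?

7037 is odd.
Digit sum 17, not divisible by 3.
Ends in 7: not divisible by 5.
7: 7037 = 7·1005 + 2
11: 7037 = 11·639 + 8
13: 7037 = 13·541 + 4
17: 7037 = 17·413 + 16
19: 7037 = 19·370 + 7
23: 7037 = 23·305 + 22
29: 7037 = 29·242 + 19
31: 7037 = 31·227

31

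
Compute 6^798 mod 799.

247

6^1 ≡ 6 (mod 799)
6^2 ≡ 6^2 = 36 ≡ 36 (mod 799)
6^4 ≡ 36^2 = 1296 ≡ 497 (mod 799)
6^8 ≡ 497^2 = 247009 ≡ 118 (mod 799)
6^16 ≡ 118^2 = 13924 ≡ 341 (mod 799)
6^32 ≡ 341^2 = 116281 ≡ 426 (mod 799)
6^64 ≡ 426^2 = 181476 ≡ 103 (mod 799)
6^128 ≡ 103^2 = 10609 ≡ 222 (mod 799)
6^256 ≡ 222^2 = 49284 ≡ 545 (mod 799)
6^512 ≡ 545^2 = 297025 ≡ 596 (mod 799)
798 = 512 + 256 + 16 + 8 + 4 + 2 in binary powers of 2.
So 6^798 ≡ 596 · 545 · 341 · 118 · 497 · 36 ≡ 247 (mod 799).
Since 247 ≠ 1, base 6 is a Fermat witness: 799 is composite.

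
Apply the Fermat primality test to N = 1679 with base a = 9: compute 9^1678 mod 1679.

9^1 ≡ 9 (mod 1679)
9^2 ≡ 9^2 = 81 ≡ 81 (mod 1679)
9^4 ≡ 81^2 = 6561 ≡ 1524 (mod 1679)
9^8 ≡ 1524^2 = 2322576 ≡ 519 (mod 1679)
9^16 ≡ 519^2 = 269361 ≡ 721 (mod 1679)
9^32 ≡ 721^2 = 519841 ≡ 1030 (mod 1679)
9^64 ≡ 1030^2 = 1060900 ≡ 1451 (mod 1679)
9^128 ≡ 1451^2 = 2105401 ≡ 1614 (mod 1679)
9^256 ≡ 1614^2 = 2604996 ≡ 867 (mod 1679)
9^512 ≡ 867^2 = 751689 ≡ 1176 (mod 1679)
9^1024 ≡ 1176^2 = 1382976 ≡ 1159 (mod 1679)
1678 = 1024 + 512 + 128 + 8 + 4 + 2 in binary powers of 2.
So 9^1678 ≡ 1159 · 1176 · 1614 · 519 · 1524 · 81 ≡ 210 (mod 1679).
Since 210 ≠ 1, base 9 is a Fermat witness: 1679 is composite.

210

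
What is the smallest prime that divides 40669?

40669 is odd.
Digit sum 25, not divisible by 3.
Ends in 9: not divisible by 5.
7: 40669 = 7·5809 + 6
11: 40669 = 11·3697 + 2
13: 40669 = 13·3128 + 5
17: 40669 = 17·2392 + 5
19: 40669 = 19·2140 + 9
23: 40669 = 23·1768 + 5
29: 40669 = 29·1402 + 11
31: 40669 = 31·1311 + 28
37: 40669 = 37·1099 + 6
41: 40669 = 41·991 + 38
43: 40669 = 43·945 + 34
47: 40669 = 47·865 + 14
53: 40669 = 53·767 + 18
59: 40669 = 59·689 + 18
61: 40669 = 61·666 + 43
67: 40669 = 67·607

67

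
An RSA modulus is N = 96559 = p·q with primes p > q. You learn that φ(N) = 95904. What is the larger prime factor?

φ(n) = (p−1)(q−1) = n − (p+q) + 1, so p + q = 96559 − 95904 + 1 = 656.
p and q are the roots of t² − 656t + 96559 = 0.
Discriminant: 656² − 4·96559 = 430336 − 386236 = 44100; √44100 = 210.
q = (656 − 210)/2 = 223, p = (656 + 210)/2 = 433.
Check: 223 · 433 = 96559.

433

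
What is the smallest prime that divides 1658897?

1658897 is odd.
Digit sum 44, not divisible by 3.
Ends in 7: not divisible by 5.
7: 1658897 = 7·236985 + 2
11: 1658897 = 11·150808 + 9
13: 1658897 = 13·127607 + 6
17: 1658897 = 17·97582 + 3
19: 1658897 = 19·87310 + 7
23: 1658897 = 23·72125 + 22
29: 1658897 = 29·57203 + 10
31: 1658897 = 31·53512 + 25
37: 1658897 = 37·44835 + 2
41: 1658897 = 41·40460 + 37
43: 1658897 = 43·38579

43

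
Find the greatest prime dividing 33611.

33611 = 19 · 1769
1769 = 29 · 61
61 is prime.
So 33611 = 19 · 29 · 61; the largest prime factor is 61.

61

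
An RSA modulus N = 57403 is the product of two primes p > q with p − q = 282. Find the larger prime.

419

Since p = q + 282, we have 57403 = q(q + 282), so q² + 282q − 57403 = 0.
Discriminant: 282² + 4·57403 = 79524 + 229612 = 309136; √309136 = 556.
q = (−282 + 556)/2 = 137, and p = q + 282 = 419.
Check: 137 · 419 = 57403.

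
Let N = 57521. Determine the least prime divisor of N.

57521 is odd.
Digit sum 20, not divisible by 3.
Ends in 1: not divisible by 5.
7: 57521 = 7·8217 + 2
11: 57521 = 11·5229 + 2
13: 57521 = 13·4424 + 9
17: 57521 = 17·3383 + 10
19: 57521 = 19·3027 + 8
23: 57521 = 23·2500 + 21
29: 57521 = 29·1983 + 14
31: 57521 = 31·1855 + 16
37: 57521 = 37·1554 + 23
41: 57521 = 41·1402 + 39
43: 57521 = 43·1337 + 30
47: 57521 = 47·1223 + 40
53: 57521 = 53·1085 + 16
59: 57521 = 59·974 + 55
61: 57521 = 61·942 + 59
67: 57521 = 67·858 + 35
71: 57521 = 71·810 + 11
73: 57521 = 73·787 + 70
79: 57521 = 79·728 + 9
83: 57521 = 83·693 + 2
89: 57521 = 89·646 + 27
97: 57521 = 97·593

97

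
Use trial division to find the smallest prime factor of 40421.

40421 is odd.
Digit sum 11, not divisible by 3.
Ends in 1: not divisible by 5.
7: 40421 = 7·5774 + 3
11: 40421 = 11·3674 + 7
13: 40421 = 13·3109 + 4
17: 40421 = 17·2377 + 12
19: 40421 = 19·2127 + 8
23: 40421 = 23·1757 + 10
29: 40421 = 29·1393 + 24
31: 40421 = 31·1303 + 28
37: 40421 = 37·1092 + 17
41: 40421 = 41·985 + 36
43: 40421 = 43·940 + 1
47: 40421 = 47·860 + 1
53: 40421 = 53·762 + 35
59: 40421 = 59·685 + 6
61: 40421 = 61·662 + 39
67: 40421 = 67·603 + 20
71: 40421 = 71·569 + 22
73: 40421 = 73·553 + 52
79: 40421 = 79·511 + 52
83: 40421 = 83·487

83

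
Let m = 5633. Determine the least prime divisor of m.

5633 is odd.
Digit sum 17, not divisible by 3.
Ends in 3: not divisible by 5.
7: 5633 = 7·804 + 5
11: 5633 = 11·512 + 1
13: 5633 = 13·433 + 4
17: 5633 = 17·331 + 6
19: 5633 = 19·296 + 9
23: 5633 = 23·244 + 21
29: 5633 = 29·194 + 7
31: 5633 = 31·181 + 22
37: 5633 = 37·152 + 9
41: 5633 = 41·137 + 16
43: 5633 = 43·131

43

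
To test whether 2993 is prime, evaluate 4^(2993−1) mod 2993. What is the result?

4^1 ≡ 4 (mod 2993)
4^2 ≡ 4^2 = 16 ≡ 16 (mod 2993)
4^4 ≡ 16^2 = 256 ≡ 256 (mod 2993)
4^8 ≡ 256^2 = 65536 ≡ 2683 (mod 2993)
4^16 ≡ 2683^2 = 7198489 ≡ 324 (mod 2993)
4^32 ≡ 324^2 = 104976 ≡ 221 (mod 2993)
4^64 ≡ 221^2 = 48841 ≡ 953 (mod 2993)
4^128 ≡ 953^2 = 908209 ≡ 1330 (mod 2993)
4^256 ≡ 1330^2 = 1768900 ≡ 37 (mod 2993)
4^512 ≡ 37^2 = 1369 ≡ 1369 (mod 2993)
4^1024 ≡ 1369^2 = 1874161 ≡ 543 (mod 2993)
4^2048 ≡ 543^2 = 294849 ≡ 1535 (mod 2993)
2992 = 2048 + 512 + 256 + 128 + 32 + 16 in binary powers of 2.
So 4^2992 ≡ 1535 · 1369 · 37 · 1330 · 221 · 324 ≡ 1205 (mod 2993).
Since 1205 ≠ 1, base 4 is a Fermat witness: 2993 is composite.

1205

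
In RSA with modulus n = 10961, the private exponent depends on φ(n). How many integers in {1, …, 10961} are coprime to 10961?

Factor: 10961 = 97 · 113.
φ(10961) = (97−1) · (113−1) = 96 · 112 = 10752.

10752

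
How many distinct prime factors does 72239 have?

72239 = 29 · 2491
2491 = 47 · 53
72239 = 29 · 47 · 53, which has 3 distinct prime factors.

3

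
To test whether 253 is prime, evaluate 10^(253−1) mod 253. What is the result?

177

10^1 ≡ 10 (mod 253)
10^2 ≡ 10^2 = 100 ≡ 100 (mod 253)
10^4 ≡ 100^2 = 10000 ≡ 133 (mod 253)
10^8 ≡ 133^2 = 17689 ≡ 232 (mod 253)
10^16 ≡ 232^2 = 53824 ≡ 188 (mod 253)
10^32 ≡ 188^2 = 35344 ≡ 177 (mod 253)
10^64 ≡ 177^2 = 31329 ≡ 210 (mod 253)
10^128 ≡ 210^2 = 44100 ≡ 78 (mod 253)
252 = 128 + 64 + 32 + 16 + 8 + 4 in binary powers of 2.
So 10^252 ≡ 78 · 210 · 177 · 188 · 232 · 133 ≡ 177 (mod 253).
Since 177 ≠ 1, base 10 is a Fermat witness: 253 is composite.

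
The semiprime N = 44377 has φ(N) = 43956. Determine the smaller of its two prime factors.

φ(n) = (p−1)(q−1) = n − (p+q) + 1, so p + q = 44377 − 43956 + 1 = 422.
p and q are the roots of t² − 422t + 44377 = 0.
Discriminant: 422² − 4·44377 = 178084 − 177508 = 576; √576 = 24.
q = (422 − 24)/2 = 199, p = (422 + 24)/2 = 223.
Check: 199 · 223 = 44377.

199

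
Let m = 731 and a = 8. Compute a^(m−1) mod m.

64

8^1 ≡ 8 (mod 731)
8^2 ≡ 8^2 = 64 ≡ 64 (mod 731)
8^4 ≡ 64^2 = 4096 ≡ 441 (mod 731)
8^8 ≡ 441^2 = 194481 ≡ 35 (mod 731)
8^16 ≡ 35^2 = 1225 ≡ 494 (mod 731)
8^32 ≡ 494^2 = 244036 ≡ 613 (mod 731)
8^64 ≡ 613^2 = 375769 ≡ 35 (mod 731)
8^128 ≡ 35^2 = 1225 ≡ 494 (mod 731)
8^256 ≡ 494^2 = 244036 ≡ 613 (mod 731)
8^512 ≡ 613^2 = 375769 ≡ 35 (mod 731)
730 = 512 + 128 + 64 + 16 + 8 + 2 in binary powers of 2.
So 8^730 ≡ 35 · 494 · 35 · 494 · 35 · 64 ≡ 64 (mod 731).
Since 64 ≠ 1, base 8 is a Fermat witness: 731 is composite.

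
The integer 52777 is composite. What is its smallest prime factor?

89

52777 is odd.
Digit sum 28, not divisible by 3.
Ends in 7: not divisible by 5.
7: 52777 = 7·7539 + 4
11: 52777 = 11·4797 + 10
13: 52777 = 13·4059 + 10
17: 52777 = 17·3104 + 9
19: 52777 = 19·2777 + 14
23: 52777 = 23·2294 + 15
29: 52777 = 29·1819 + 26
31: 52777 = 31·1702 + 15
37: 52777 = 37·1426 + 15
41: 52777 = 41·1287 + 10
43: 52777 = 43·1227 + 16
47: 52777 = 47·1122 + 43
53: 52777 = 53·995 + 42
59: 52777 = 59·894 + 31
61: 52777 = 61·865 + 12
67: 52777 = 67·787 + 48
71: 52777 = 71·743 + 24
73: 52777 = 73·722 + 71
79: 52777 = 79·668 + 5
83: 52777 = 83·635 + 72
89: 52777 = 89·593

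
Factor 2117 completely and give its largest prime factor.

2117 = 29 · 73
73 is prime.
So 2117 = 29 · 73; the largest prime factor is 73.

73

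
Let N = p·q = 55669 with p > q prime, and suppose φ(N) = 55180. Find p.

φ(n) = (p−1)(q−1) = n − (p+q) + 1, so p + q = 55669 − 55180 + 1 = 490.
p and q are the roots of t² − 490t + 55669 = 0.
Discriminant: 490² − 4·55669 = 240100 − 222676 = 17424; √17424 = 132.
q = (490 − 132)/2 = 179, p = (490 + 132)/2 = 311.
Check: 179 · 311 = 55669.

311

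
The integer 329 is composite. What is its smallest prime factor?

7

329 is odd.
Digit sum 14, not divisible by 3.
Ends in 9: not divisible by 5.
7: 329 = 7·47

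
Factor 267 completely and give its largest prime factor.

89

267 = 3 · 89
89 is prime.
So 267 = 3 · 89; the largest prime factor is 89.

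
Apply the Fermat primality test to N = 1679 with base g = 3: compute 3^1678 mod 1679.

3^1 ≡ 3 (mod 1679)
3^2 ≡ 3^2 = 9 ≡ 9 (mod 1679)
3^4 ≡ 9^2 = 81 ≡ 81 (mod 1679)
3^8 ≡ 81^2 = 6561 ≡ 1524 (mod 1679)
3^16 ≡ 1524^2 = 2322576 ≡ 519 (mod 1679)
3^32 ≡ 519^2 = 269361 ≡ 721 (mod 1679)
3^64 ≡ 721^2 = 519841 ≡ 1030 (mod 1679)
3^128 ≡ 1030^2 = 1060900 ≡ 1451 (mod 1679)
3^256 ≡ 1451^2 = 2105401 ≡ 1614 (mod 1679)
3^512 ≡ 1614^2 = 2604996 ≡ 867 (mod 1679)
3^1024 ≡ 867^2 = 751689 ≡ 1176 (mod 1679)
1678 = 1024 + 512 + 128 + 8 + 4 + 2 in binary powers of 2.
So 3^1678 ≡ 1176 · 867 · 1451 · 1524 · 81 · 9 ≡ 430 (mod 1679).
Since 430 ≠ 1, base 3 is a Fermat witness: 1679 is composite.

430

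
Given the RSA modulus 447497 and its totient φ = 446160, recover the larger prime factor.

677

φ(n) = (p−1)(q−1) = n − (p+q) + 1, so p + q = 447497 − 446160 + 1 = 1338.
p and q are the roots of t² − 1338t + 447497 = 0.
Discriminant: 1338² − 4·447497 = 1790244 − 1789988 = 256; √256 = 16.
q = (1338 − 16)/2 = 661, p = (1338 + 16)/2 = 677.
Check: 661 · 677 = 447497.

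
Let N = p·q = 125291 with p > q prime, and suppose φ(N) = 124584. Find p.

359

φ(n) = (p−1)(q−1) = n − (p+q) + 1, so p + q = 125291 − 124584 + 1 = 708.
p and q are the roots of t² − 708t + 125291 = 0.
Discriminant: 708² − 4·125291 = 501264 − 501164 = 100; √100 = 10.
q = (708 − 10)/2 = 349, p = (708 + 10)/2 = 359.
Check: 349 · 359 = 125291.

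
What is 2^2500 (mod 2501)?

1477

2^1 ≡ 2 (mod 2501)
2^2 ≡ 2^2 = 4 ≡ 4 (mod 2501)
2^4 ≡ 4^2 = 16 ≡ 16 (mod 2501)
2^8 ≡ 16^2 = 256 ≡ 256 (mod 2501)
2^16 ≡ 256^2 = 65536 ≡ 510 (mod 2501)
2^32 ≡ 510^2 = 260100 ≡ 2497 (mod 2501)
2^64 ≡ 2497^2 = 6235009 ≡ 16 (mod 2501)
2^128 ≡ 16^2 = 256 ≡ 256 (mod 2501)
2^256 ≡ 256^2 = 65536 ≡ 510 (mod 2501)
2^512 ≡ 510^2 = 260100 ≡ 2497 (mod 2501)
2^1024 ≡ 2497^2 = 6235009 ≡ 16 (mod 2501)
2^2048 ≡ 16^2 = 256 ≡ 256 (mod 2501)
2500 = 2048 + 256 + 128 + 64 + 4 in binary powers of 2.
So 2^2500 ≡ 256 · 510 · 256 · 16 · 16 ≡ 1477 (mod 2501).
Since 1477 ≠ 1, base 2 is a Fermat witness: 2501 is composite.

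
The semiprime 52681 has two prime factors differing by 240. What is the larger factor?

379

Since p = q + 240, we have 52681 = q(q + 240), so q² + 240q − 52681 = 0.
Discriminant: 240² + 4·52681 = 57600 + 210724 = 268324; √268324 = 518.
q = (−240 + 518)/2 = 139, and p = q + 240 = 379.
Check: 139 · 379 = 52681.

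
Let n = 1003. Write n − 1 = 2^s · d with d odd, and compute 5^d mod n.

1003 − 1 = 1002 = 2^1 · 501, so d = 501.
5^1 ≡ 5 (mod 1003)
5^2 ≡ 5^2 = 25 ≡ 25 (mod 1003)
5^4 ≡ 25^2 = 625 ≡ 625 (mod 1003)
5^8 ≡ 625^2 = 390625 ≡ 458 (mod 1003)
5^16 ≡ 458^2 = 209764 ≡ 137 (mod 1003)
5^32 ≡ 137^2 = 18769 ≡ 715 (mod 1003)
5^64 ≡ 715^2 = 511225 ≡ 698 (mod 1003)
5^128 ≡ 698^2 = 487204 ≡ 749 (mod 1003)
5^256 ≡ 749^2 = 561001 ≡ 324 (mod 1003)
501 = 256 + 128 + 64 + 32 + 16 + 4 + 1 in binary powers of 2.
So 5^501 ≡ 324 · 749 · 698 · 715 · 137 · 625 · 5 ≡ 694 (mod 1003).
Squaring chain: 694; never reaches −1, so base 5 is a Miller–Rabin witness that 1003 is composite.

694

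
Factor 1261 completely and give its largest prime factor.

97

1261 = 13 · 97
97 is prime.
So 1261 = 13 · 97; the largest prime factor is 97.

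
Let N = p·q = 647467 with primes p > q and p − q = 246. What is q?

691

Since p = q + 246, we have 647467 = q(q + 246), so q² + 246q − 647467 = 0.
Discriminant: 246² + 4·647467 = 60516 + 2589868 = 2650384; √2650384 = 1628.
q = (−246 + 1628)/2 = 691, and p = q + 246 = 937.
Check: 691 · 937 = 647467.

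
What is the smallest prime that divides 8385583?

8385583 is odd.
Digit sum 40, not divisible by 3.
Ends in 3: not divisible by 5.
7: 8385583 = 7·1197940 + 3
11: 8385583 = 11·762325 + 8
13: 8385583 = 13·645044 + 11
17: 8385583 = 17·493269 + 10
19: 8385583 = 19·441346 + 9
23: 8385583 = 23·364590 + 13
29: 8385583 = 29·289158 + 1
31: 8385583 = 31·270502 + 21
37: 8385583 = 37·226637 + 14
41: 8385583 = 41·204526 + 17
43: 8385583 = 43·195013 + 24
47: 8385583 = 47·178416 + 31
53: 8385583 = 53·158218 + 29
59: 8385583 = 59·142128 + 31
61: 8385583 = 61·137468 + 35
67: 8385583 = 67·125157 + 64
71: 8385583 = 71·118106 + 57
73: 8385583 = 73·114871

73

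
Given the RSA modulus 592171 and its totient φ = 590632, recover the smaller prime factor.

φ(n) = (p−1)(q−1) = n − (p+q) + 1, so p + q = 592171 − 590632 + 1 = 1540.
p and q are the roots of t² − 1540t + 592171 = 0.
Discriminant: 1540² − 4·592171 = 2371600 − 2368684 = 2916; √2916 = 54.
q = (1540 − 54)/2 = 743, p = (1540 + 54)/2 = 797.
Check: 743 · 797 = 592171.

743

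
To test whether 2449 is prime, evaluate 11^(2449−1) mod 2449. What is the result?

2141

11^1 ≡ 11 (mod 2449)
11^2 ≡ 11^2 = 121 ≡ 121 (mod 2449)
11^4 ≡ 121^2 = 14641 ≡ 2396 (mod 2449)
11^8 ≡ 2396^2 = 5740816 ≡ 360 (mod 2449)
11^16 ≡ 360^2 = 129600 ≡ 2252 (mod 2449)
11^32 ≡ 2252^2 = 5071504 ≡ 2074 (mod 2449)
11^64 ≡ 2074^2 = 4301476 ≡ 1032 (mod 2449)
11^128 ≡ 1032^2 = 1065024 ≡ 2158 (mod 2449)
11^256 ≡ 2158^2 = 4656964 ≡ 1415 (mod 2449)
11^512 ≡ 1415^2 = 2002225 ≡ 1392 (mod 2449)
11^1024 ≡ 1392^2 = 1937664 ≡ 505 (mod 2449)
11^2048 ≡ 505^2 = 255025 ≡ 329 (mod 2449)
2448 = 2048 + 256 + 128 + 16 in binary powers of 2.
So 11^2448 ≡ 329 · 1415 · 2158 · 2252 ≡ 2141 (mod 2449).
Since 2141 ≠ 1, base 11 is a Fermat witness: 2449 is composite.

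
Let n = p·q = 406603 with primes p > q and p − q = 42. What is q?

Since p = q + 42, we have 406603 = q(q + 42), so q² + 42q − 406603 = 0.
Discriminant: 42² + 4·406603 = 1764 + 1626412 = 1628176; √1628176 = 1276.
q = (−42 + 1276)/2 = 617, and p = q + 42 = 659.
Check: 617 · 659 = 406603.

617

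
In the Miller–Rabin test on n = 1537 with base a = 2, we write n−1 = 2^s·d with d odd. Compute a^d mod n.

1537 − 1 = 1536 = 2^9 · 3, so d = 3.
2^1 ≡ 2 (mod 1537)
2^2 ≡ 2^2 = 4 ≡ 4 (mod 1537)
3 = 2 + 1 in binary powers of 2.
So 2^3 ≡ 4 · 2 ≡ 8 (mod 1537).
Squaring chain: 8 → 64 → 1022 → 861 → 487 → 471 → 513 → 342 → 152; never reaches −1, so base 2 is a Miller–Rabin witness that 1537 is composite.

8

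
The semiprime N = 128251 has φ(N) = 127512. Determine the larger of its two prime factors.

463

φ(n) = (p−1)(q−1) = n − (p+q) + 1, so p + q = 128251 − 127512 + 1 = 740.
p and q are the roots of t² − 740t + 128251 = 0.
Discriminant: 740² − 4·128251 = 547600 − 513004 = 34596; √34596 = 186.
q = (740 − 186)/2 = 277, p = (740 + 186)/2 = 463.
Check: 277 · 463 = 128251.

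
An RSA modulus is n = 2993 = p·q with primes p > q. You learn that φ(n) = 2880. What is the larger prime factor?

73

φ(n) = (p−1)(q−1) = n − (p+q) + 1, so p + q = 2993 − 2880 + 1 = 114.
p and q are the roots of t² − 114t + 2993 = 0.
Discriminant: 114² − 4·2993 = 12996 − 11972 = 1024; √1024 = 32.
q = (114 − 32)/2 = 41, p = (114 + 32)/2 = 73.
Check: 41 · 73 = 2993.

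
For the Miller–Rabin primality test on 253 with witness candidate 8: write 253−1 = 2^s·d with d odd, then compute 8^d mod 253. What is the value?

50

253 − 1 = 252 = 2^2 · 63, so d = 63.
8^1 ≡ 8 (mod 253)
8^2 ≡ 8^2 = 64 ≡ 64 (mod 253)
8^4 ≡ 64^2 = 4096 ≡ 48 (mod 253)
8^8 ≡ 48^2 = 2304 ≡ 27 (mod 253)
8^16 ≡ 27^2 = 729 ≡ 223 (mod 253)
8^32 ≡ 223^2 = 49729 ≡ 141 (mod 253)
63 = 32 + 16 + 8 + 4 + 2 + 1 in binary powers of 2.
So 8^63 ≡ 141 · 223 · 27 · 48 · 64 · 8 ≡ 50 (mod 253).
Squaring chain: 50 → 223; never reaches −1, so base 8 is a Miller–Rabin witness that 253 is composite.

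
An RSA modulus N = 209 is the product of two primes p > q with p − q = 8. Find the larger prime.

19

Since p = q + 8, we have 209 = q(q + 8), so q² + 8q − 209 = 0.
Discriminant: 8² + 4·209 = 64 + 836 = 900; √900 = 30.
q = (−8 + 30)/2 = 11, and p = q + 8 = 19.
Check: 11 · 19 = 209.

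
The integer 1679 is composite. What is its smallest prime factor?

23

1679 is odd.
Digit sum 23, not divisible by 3.
Ends in 9: not divisible by 5.
7: 1679 = 7·239 + 6
11: 1679 = 11·152 + 7
13: 1679 = 13·129 + 2
17: 1679 = 17·98 + 13
19: 1679 = 19·88 + 7
23: 1679 = 23·73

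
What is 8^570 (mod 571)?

8^1 ≡ 8 (mod 571)
8^2 ≡ 8^2 = 64 ≡ 64 (mod 571)
8^4 ≡ 64^2 = 4096 ≡ 99 (mod 571)
8^8 ≡ 99^2 = 9801 ≡ 94 (mod 571)
8^16 ≡ 94^2 = 8836 ≡ 271 (mod 571)
8^32 ≡ 271^2 = 73441 ≡ 353 (mod 571)
8^64 ≡ 353^2 = 124609 ≡ 131 (mod 571)
8^128 ≡ 131^2 = 17161 ≡ 31 (mod 571)
8^256 ≡ 31^2 = 961 ≡ 390 (mod 571)
8^512 ≡ 390^2 = 152100 ≡ 214 (mod 571)
570 = 512 + 32 + 16 + 8 + 2 in binary powers of 2.
So 8^570 ≡ 214 · 353 · 271 · 94 · 64 ≡ 1 (mod 571).
Since the result is 1, base 8 gives no evidence that 571 is composite.

1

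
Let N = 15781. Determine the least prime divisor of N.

15781 is odd.
Digit sum 22, not divisible by 3.
Ends in 1: not divisible by 5.
7: 15781 = 7·2254 + 3
11: 15781 = 11·1434 + 7
13: 15781 = 13·1213 + 12
17: 15781 = 17·928 + 5
19: 15781 = 19·830 + 11
23: 15781 = 23·686 + 3
29: 15781 = 29·544 + 5
31: 15781 = 31·509 + 2
37: 15781 = 37·426 + 19
41: 15781 = 41·384 + 37
43: 15781 = 43·367

43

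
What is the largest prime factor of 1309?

1309 = 7 · 187
187 = 11 · 17
17 is prime.
So 1309 = 7 · 11 · 17; the largest prime factor is 17.

17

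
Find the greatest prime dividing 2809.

53

2809 = 53 · 53
53 = 53 · 1
So 2809 = 53^2; the largest prime factor is 53.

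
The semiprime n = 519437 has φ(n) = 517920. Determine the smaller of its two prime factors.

521

φ(n) = (p−1)(q−1) = n − (p+q) + 1, so p + q = 519437 − 517920 + 1 = 1518.
p and q are the roots of t² − 1518t + 519437 = 0.
Discriminant: 1518² − 4·519437 = 2304324 − 2077748 = 226576; √226576 = 476.
q = (1518 − 476)/2 = 521, p = (1518 + 476)/2 = 997.
Check: 521 · 997 = 519437.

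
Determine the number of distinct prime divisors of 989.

2

989 = 23 · 43
989 = 23 · 43, which has 2 distinct prime factors.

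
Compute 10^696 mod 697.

543

10^1 ≡ 10 (mod 697)
10^2 ≡ 10^2 = 100 ≡ 100 (mod 697)
10^4 ≡ 100^2 = 10000 ≡ 242 (mod 697)
10^8 ≡ 242^2 = 58564 ≡ 16 (mod 697)
10^16 ≡ 16^2 = 256 ≡ 256 (mod 697)
10^32 ≡ 256^2 = 65536 ≡ 18 (mod 697)
10^64 ≡ 18^2 = 324 ≡ 324 (mod 697)
10^128 ≡ 324^2 = 104976 ≡ 426 (mod 697)
10^256 ≡ 426^2 = 181476 ≡ 256 (mod 697)
10^512 ≡ 256^2 = 65536 ≡ 18 (mod 697)
696 = 512 + 128 + 32 + 16 + 8 in binary powers of 2.
So 10^696 ≡ 18 · 426 · 18 · 256 · 16 ≡ 543 (mod 697).
Since 543 ≠ 1, base 10 is a Fermat witness: 697 is composite.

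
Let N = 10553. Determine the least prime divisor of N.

61

10553 is odd.
Digit sum 14, not divisible by 3.
Ends in 3: not divisible by 5.
7: 10553 = 7·1507 + 4
11: 10553 = 11·959 + 4
13: 10553 = 13·811 + 10
17: 10553 = 17·620 + 13
19: 10553 = 19·555 + 8
23: 10553 = 23·458 + 19
29: 10553 = 29·363 + 26
31: 10553 = 31·340 + 13
37: 10553 = 37·285 + 8
41: 10553 = 41·257 + 16
43: 10553 = 43·245 + 18
47: 10553 = 47·224 + 25
53: 10553 = 53·199 + 6
59: 10553 = 59·178 + 51
61: 10553 = 61·173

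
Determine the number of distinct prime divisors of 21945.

21945 = 3 · 7315
7315 = 5 · 1463
1463 = 7 · 209
209 = 11 · 19
21945 = 3 · 5 · 7 · 11 · 19, which has 5 distinct prime factors.

5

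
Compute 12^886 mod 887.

12^1 ≡ 12 (mod 887)
12^2 ≡ 12^2 = 144 ≡ 144 (mod 887)
12^4 ≡ 144^2 = 20736 ≡ 335 (mod 887)
12^8 ≡ 335^2 = 112225 ≡ 463 (mod 887)
12^16 ≡ 463^2 = 214369 ≡ 602 (mod 887)
12^32 ≡ 602^2 = 362404 ≡ 508 (mod 887)
12^64 ≡ 508^2 = 258064 ≡ 834 (mod 887)
12^128 ≡ 834^2 = 695556 ≡ 148 (mod 887)
12^256 ≡ 148^2 = 21904 ≡ 616 (mod 887)
12^512 ≡ 616^2 = 379456 ≡ 707 (mod 887)
886 = 512 + 256 + 64 + 32 + 16 + 4 + 2 in binary powers of 2.
So 12^886 ≡ 707 · 616 · 834 · 508 · 602 · 335 · 144 ≡ 1 (mod 887).
Since the result is 1, base 12 gives no evidence that 887 is composite.

1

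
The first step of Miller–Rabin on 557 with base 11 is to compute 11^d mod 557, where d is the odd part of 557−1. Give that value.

557 − 1 = 556 = 2^2 · 139, so d = 139.
11^1 ≡ 11 (mod 557)
11^2 ≡ 11^2 = 121 ≡ 121 (mod 557)
11^4 ≡ 121^2 = 14641 ≡ 159 (mod 557)
11^8 ≡ 159^2 = 25281 ≡ 216 (mod 557)
11^16 ≡ 216^2 = 46656 ≡ 425 (mod 557)
11^32 ≡ 425^2 = 180625 ≡ 157 (mod 557)
11^64 ≡ 157^2 = 24649 ≡ 141 (mod 557)
11^128 ≡ 141^2 = 19881 ≡ 386 (mod 557)
139 = 128 + 8 + 2 + 1 in binary powers of 2.
So 11^139 ≡ 386 · 216 · 121 · 11 ≡ 118 (mod 557).
Squaring chain: 118 → 556; reaches −1, so base 11 does not prove 557 composite.

118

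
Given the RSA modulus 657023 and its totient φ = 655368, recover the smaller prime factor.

659

φ(n) = (p−1)(q−1) = n − (p+q) + 1, so p + q = 657023 − 655368 + 1 = 1656.
p and q are the roots of t² − 1656t + 657023 = 0.
Discriminant: 1656² − 4·657023 = 2742336 − 2628092 = 114244; √114244 = 338.
q = (1656 − 338)/2 = 659, p = (1656 + 338)/2 = 997.
Check: 659 · 997 = 657023.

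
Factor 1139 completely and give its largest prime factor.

1139 = 17 · 67
67 is prime.
So 1139 = 17 · 67; the largest prime factor is 67.

67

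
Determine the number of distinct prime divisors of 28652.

28652 = 2^2 · 7163
7163 = 13 · 551
551 = 19 · 29
28652 = 2^2 · 13 · 19 · 29, which has 4 distinct prime factors.

4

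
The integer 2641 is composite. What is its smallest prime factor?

19

2641 is odd.
Digit sum 13, not divisible by 3.
Ends in 1: not divisible by 5.
7: 2641 = 7·377 + 2
11: 2641 = 11·240 + 1
13: 2641 = 13·203 + 2
17: 2641 = 17·155 + 6
19: 2641 = 19·139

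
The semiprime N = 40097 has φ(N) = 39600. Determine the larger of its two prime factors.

φ(n) = (p−1)(q−1) = n − (p+q) + 1, so p + q = 40097 − 39600 + 1 = 498.
p and q are the roots of t² − 498t + 40097 = 0.
Discriminant: 498² − 4·40097 = 248004 − 160388 = 87616; √87616 = 296.
q = (498 − 296)/2 = 101, p = (498 + 296)/2 = 397.
Check: 101 · 397 = 40097.

397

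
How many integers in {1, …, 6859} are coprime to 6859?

Factor: 6859 = 19^3.
φ(6859) = 19^2·(19−1) = 6498.

6498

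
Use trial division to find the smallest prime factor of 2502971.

31

2502971 is odd.
Digit sum 26, not divisible by 3.
Ends in 1: not divisible by 5.
7: 2502971 = 7·357567 + 2
11: 2502971 = 11·227542 + 9
13: 2502971 = 13·192536 + 3
17: 2502971 = 17·147233 + 10
19: 2502971 = 19·131735 + 6
23: 2502971 = 23·108824 + 19
29: 2502971 = 29·86309 + 10
31: 2502971 = 31·80741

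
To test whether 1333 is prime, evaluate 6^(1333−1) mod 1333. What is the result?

6^1 ≡ 6 (mod 1333)
6^2 ≡ 6^2 = 36 ≡ 36 (mod 1333)
6^4 ≡ 36^2 = 1296 ≡ 1296 (mod 1333)
6^8 ≡ 1296^2 = 1679616 ≡ 36 (mod 1333)
6^16 ≡ 36^2 = 1296 ≡ 1296 (mod 1333)
6^32 ≡ 1296^2 = 1679616 ≡ 36 (mod 1333)
6^64 ≡ 36^2 = 1296 ≡ 1296 (mod 1333)
6^128 ≡ 1296^2 = 1679616 ≡ 36 (mod 1333)
6^256 ≡ 36^2 = 1296 ≡ 1296 (mod 1333)
6^512 ≡ 1296^2 = 1679616 ≡ 36 (mod 1333)
6^1024 ≡ 36^2 = 1296 ≡ 1296 (mod 1333)
1332 = 1024 + 256 + 32 + 16 + 4 in binary powers of 2.
So 6^1332 ≡ 1296 · 1296 · 36 · 1296 · 1296 ≡ 1 (mod 1333).
Since the result is 1, base 6 gives no evidence that 1333 is composite.

1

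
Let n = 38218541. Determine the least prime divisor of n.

38218541 is odd.
Digit sum 32, not divisible by 3.
Ends in 1: not divisible by 5.
7: 38218541 = 7·5459791 + 4
11: 38218541 = 11·3474412 + 9
13: 38218541 = 13·2939887 + 10
17: 38218541 = 17·2248149 + 8
19: 38218541 = 19·2011502 + 3
23: 38218541 = 23·1661675 + 16
29: 38218541 = 29·1317880 + 21
31: 38218541 = 31·1232856 + 5
37: 38218541 = 37·1032933 + 20
41: 38218541 = 41·932159 + 22
43: 38218541 = 43·888803 + 12
47: 38218541 = 47·813160 + 21
53: 38218541 = 53·721104 + 29
59: 38218541 = 59·647771 + 52
61: 38218541 = 61·626533 + 28
67: 38218541 = 67·570425 + 66
71: 38218541 = 71·538289 + 22
73: 38218541 = 73·523541 + 48
79: 38218541 = 79·483779

79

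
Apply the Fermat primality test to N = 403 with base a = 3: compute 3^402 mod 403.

3^1 ≡ 3 (mod 403)
3^2 ≡ 3^2 = 9 ≡ 9 (mod 403)
3^4 ≡ 9^2 = 81 ≡ 81 (mod 403)
3^8 ≡ 81^2 = 6561 ≡ 113 (mod 403)
3^16 ≡ 113^2 = 12769 ≡ 276 (mod 403)
3^32 ≡ 276^2 = 76176 ≡ 9 (mod 403)
3^64 ≡ 9^2 = 81 ≡ 81 (mod 403)
3^128 ≡ 81^2 = 6561 ≡ 113 (mod 403)
3^256 ≡ 113^2 = 12769 ≡ 276 (mod 403)
402 = 256 + 128 + 16 + 2 in binary powers of 2.
So 3^402 ≡ 276 · 113 · 276 · 9 ≡ 287 (mod 403).
Since 287 ≠ 1, base 3 is a Fermat witness: 403 is composite.

287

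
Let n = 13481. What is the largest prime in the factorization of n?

13481 = 13 · 1037
1037 = 17 · 61
61 is prime.
So 13481 = 13 · 17 · 61; the largest prime factor is 61.

61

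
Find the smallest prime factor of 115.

115 is odd.
Digit sum 7, not divisible by 3.
Ends in 5: divisible by 5.

5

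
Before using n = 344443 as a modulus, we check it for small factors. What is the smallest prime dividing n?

11

344443 is odd.
Digit sum 22, not divisible by 3.
Ends in 3: not divisible by 5.
7: 344443 = 7·49206 + 1
11: 344443 = 11·31313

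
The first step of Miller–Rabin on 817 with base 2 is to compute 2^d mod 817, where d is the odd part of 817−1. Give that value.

817 − 1 = 816 = 2^4 · 51, so d = 51.
2^1 ≡ 2 (mod 817)
2^2 ≡ 2^2 = 4 ≡ 4 (mod 817)
2^4 ≡ 4^2 = 16 ≡ 16 (mod 817)
2^8 ≡ 16^2 = 256 ≡ 256 (mod 817)
2^16 ≡ 256^2 = 65536 ≡ 176 (mod 817)
2^32 ≡ 176^2 = 30976 ≡ 747 (mod 817)
51 = 32 + 16 + 2 + 1 in binary powers of 2.
So 2^51 ≡ 747 · 176 · 4 · 2 ≡ 297 (mod 817).
Squaring chain: 297 → 790 → 729 → 391; never reaches −1, so base 2 is a Miller–Rabin witness that 817 is composite.

297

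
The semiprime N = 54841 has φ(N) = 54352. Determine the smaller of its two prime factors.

φ(n) = (p−1)(q−1) = n − (p+q) + 1, so p + q = 54841 − 54352 + 1 = 490.
p and q are the roots of t² − 490t + 54841 = 0.
Discriminant: 490² − 4·54841 = 240100 − 219364 = 20736; √20736 = 144.
q = (490 − 144)/2 = 173, p = (490 + 144)/2 = 317.
Check: 173 · 317 = 54841.

173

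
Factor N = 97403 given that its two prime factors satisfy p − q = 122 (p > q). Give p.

379

Since p = q + 122, we have 97403 = q(q + 122), so q² + 122q − 97403 = 0.
Discriminant: 122² + 4·97403 = 14884 + 389612 = 404496; √404496 = 636.
q = (−122 + 636)/2 = 257, and p = q + 122 = 379.
Check: 257 · 379 = 97403.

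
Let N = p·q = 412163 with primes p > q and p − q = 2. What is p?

Since p = q + 2, we have 412163 = q(q + 2), so q² + 2q − 412163 = 0.
Discriminant: 2² + 4·412163 = 4 + 1648652 = 1648656; √1648656 = 1284.
q = (−2 + 1284)/2 = 641, and p = q + 2 = 643.
Check: 641 · 643 = 412163.

643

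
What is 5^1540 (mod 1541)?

5^1 ≡ 5 (mod 1541)
5^2 ≡ 5^2 = 25 ≡ 25 (mod 1541)
5^4 ≡ 25^2 = 625 ≡ 625 (mod 1541)
5^8 ≡ 625^2 = 390625 ≡ 752 (mod 1541)
5^16 ≡ 752^2 = 565504 ≡ 1498 (mod 1541)
5^32 ≡ 1498^2 = 2244004 ≡ 308 (mod 1541)
5^64 ≡ 308^2 = 94864 ≡ 863 (mod 1541)
5^128 ≡ 863^2 = 744769 ≡ 466 (mod 1541)
5^256 ≡ 466^2 = 217156 ≡ 1416 (mod 1541)
5^512 ≡ 1416^2 = 2005056 ≡ 215 (mod 1541)
5^1024 ≡ 215^2 = 46225 ≡ 1536 (mod 1541)
1540 = 1024 + 512 + 4 in binary powers of 2.
So 5^1540 ≡ 1536 · 215 · 625 ≡ 1 (mod 1541).
Since the result is 1, base 5 gives no evidence that 1541 is composite.

1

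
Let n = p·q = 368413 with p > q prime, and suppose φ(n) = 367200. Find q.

601

φ(n) = (p−1)(q−1) = n − (p+q) + 1, so p + q = 368413 − 367200 + 1 = 1214.
p and q are the roots of t² − 1214t + 368413 = 0.
Discriminant: 1214² − 4·368413 = 1473796 − 1473652 = 144; √144 = 12.
q = (1214 − 12)/2 = 601, p = (1214 + 12)/2 = 613.
Check: 601 · 613 = 368413.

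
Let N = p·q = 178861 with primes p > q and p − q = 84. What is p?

467

Since p = q + 84, we have 178861 = q(q + 84), so q² + 84q − 178861 = 0.
Discriminant: 84² + 4·178861 = 7056 + 715444 = 722500; √722500 = 850.
q = (−84 + 850)/2 = 383, and p = q + 84 = 467.
Check: 383 · 467 = 178861.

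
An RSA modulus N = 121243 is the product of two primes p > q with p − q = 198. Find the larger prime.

Since p = q + 198, we have 121243 = q(q + 198), so q² + 198q − 121243 = 0.
Discriminant: 198² + 4·121243 = 39204 + 484972 = 524176; √524176 = 724.
q = (−198 + 724)/2 = 263, and p = q + 198 = 461.
Check: 263 · 461 = 121243.

461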